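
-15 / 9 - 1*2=-11 / 3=-3.67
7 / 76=0.09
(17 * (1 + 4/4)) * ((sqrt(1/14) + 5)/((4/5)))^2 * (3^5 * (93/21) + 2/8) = 64045375 * sqrt(14)/1568 + 4495985325/3136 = 1586497.78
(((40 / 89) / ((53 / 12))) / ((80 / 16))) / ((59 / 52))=4992 / 278303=0.02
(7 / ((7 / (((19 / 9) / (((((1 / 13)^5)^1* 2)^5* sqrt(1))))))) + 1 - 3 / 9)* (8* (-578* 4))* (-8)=619947958266139045010796667356016 / 9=68883106474015449445644070000000.00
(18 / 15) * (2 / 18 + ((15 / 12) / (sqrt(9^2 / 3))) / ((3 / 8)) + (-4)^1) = -14 / 3 + 4 * sqrt(3) / 9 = -3.90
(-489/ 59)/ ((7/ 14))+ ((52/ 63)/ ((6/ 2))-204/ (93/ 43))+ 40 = -70.62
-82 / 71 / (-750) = 41 / 26625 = 0.00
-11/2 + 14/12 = -13/3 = -4.33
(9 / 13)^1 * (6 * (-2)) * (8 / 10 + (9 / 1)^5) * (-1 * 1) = 31886892 / 65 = 490567.57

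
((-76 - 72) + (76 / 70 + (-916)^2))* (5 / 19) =29361818 / 133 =220765.55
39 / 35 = 1.11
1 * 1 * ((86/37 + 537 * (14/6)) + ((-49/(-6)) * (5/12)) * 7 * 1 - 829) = 1199183/2664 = 450.14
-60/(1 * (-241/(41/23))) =2460/5543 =0.44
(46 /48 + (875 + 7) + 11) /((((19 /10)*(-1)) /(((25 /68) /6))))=-2681875 /93024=-28.83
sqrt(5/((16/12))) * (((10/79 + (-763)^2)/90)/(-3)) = -45991361 * sqrt(15)/42660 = -4175.43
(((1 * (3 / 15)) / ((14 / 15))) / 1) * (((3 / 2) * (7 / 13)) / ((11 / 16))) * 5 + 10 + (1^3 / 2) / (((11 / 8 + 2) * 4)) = 43613 / 3861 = 11.30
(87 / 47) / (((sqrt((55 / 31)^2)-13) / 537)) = -16647 / 188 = -88.55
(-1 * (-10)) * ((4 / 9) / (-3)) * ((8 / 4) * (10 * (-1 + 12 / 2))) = -4000 / 27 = -148.15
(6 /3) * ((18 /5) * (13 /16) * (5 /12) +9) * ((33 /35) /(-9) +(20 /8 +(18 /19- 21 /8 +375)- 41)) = 582288137 /85120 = 6840.79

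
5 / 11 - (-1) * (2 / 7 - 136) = -10415 / 77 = -135.26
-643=-643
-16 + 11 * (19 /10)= 49 /10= 4.90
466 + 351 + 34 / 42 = 17174 / 21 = 817.81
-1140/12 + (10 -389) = -474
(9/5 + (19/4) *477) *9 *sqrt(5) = 408159 *sqrt(5)/20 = 45633.56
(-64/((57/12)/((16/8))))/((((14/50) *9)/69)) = -294400/399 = -737.84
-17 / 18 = -0.94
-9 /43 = -0.21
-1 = -1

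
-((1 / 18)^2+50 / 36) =-451 / 324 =-1.39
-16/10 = -8/5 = -1.60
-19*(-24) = 456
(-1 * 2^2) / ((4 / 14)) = -14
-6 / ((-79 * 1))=6 / 79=0.08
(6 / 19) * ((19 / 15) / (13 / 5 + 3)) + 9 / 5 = 131 / 70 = 1.87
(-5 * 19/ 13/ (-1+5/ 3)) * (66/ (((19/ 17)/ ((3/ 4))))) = -25245/ 52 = -485.48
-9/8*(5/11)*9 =-405/88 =-4.60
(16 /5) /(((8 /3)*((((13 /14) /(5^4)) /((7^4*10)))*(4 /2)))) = 126052500 /13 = 9696346.15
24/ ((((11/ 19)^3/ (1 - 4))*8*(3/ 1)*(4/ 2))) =-20577/ 2662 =-7.73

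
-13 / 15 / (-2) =13 / 30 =0.43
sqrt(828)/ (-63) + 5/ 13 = 5/ 13 -2*sqrt(23)/ 21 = -0.07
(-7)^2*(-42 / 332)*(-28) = 14406 / 83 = 173.57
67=67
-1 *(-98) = 98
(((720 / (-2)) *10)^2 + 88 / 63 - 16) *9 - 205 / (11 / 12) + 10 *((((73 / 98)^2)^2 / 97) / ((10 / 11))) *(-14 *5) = 819949048715424035 / 7029763048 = 116639642.49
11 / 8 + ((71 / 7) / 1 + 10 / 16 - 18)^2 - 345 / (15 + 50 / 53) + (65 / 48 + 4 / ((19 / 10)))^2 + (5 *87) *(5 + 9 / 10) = 17980319523877 / 6887672064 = 2610.51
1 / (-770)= -1 / 770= -0.00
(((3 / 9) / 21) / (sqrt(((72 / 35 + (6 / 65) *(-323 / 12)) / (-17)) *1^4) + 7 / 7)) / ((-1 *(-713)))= 2210 / 96774777- sqrt(6017830) / 677423439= 0.00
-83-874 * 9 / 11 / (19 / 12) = -5881 / 11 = -534.64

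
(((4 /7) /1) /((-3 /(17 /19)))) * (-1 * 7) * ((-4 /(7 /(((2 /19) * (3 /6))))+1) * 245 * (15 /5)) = 307020 /361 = 850.47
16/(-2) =-8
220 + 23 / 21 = 4643 / 21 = 221.10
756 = 756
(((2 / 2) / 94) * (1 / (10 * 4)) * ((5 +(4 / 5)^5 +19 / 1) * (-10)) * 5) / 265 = -9503 / 7784375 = -0.00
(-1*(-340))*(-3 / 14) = -510 / 7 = -72.86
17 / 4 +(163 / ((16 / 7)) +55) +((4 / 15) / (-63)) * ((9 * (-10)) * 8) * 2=45917 / 336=136.66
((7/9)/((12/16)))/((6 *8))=7/324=0.02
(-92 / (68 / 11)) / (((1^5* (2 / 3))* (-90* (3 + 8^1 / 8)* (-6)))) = -0.01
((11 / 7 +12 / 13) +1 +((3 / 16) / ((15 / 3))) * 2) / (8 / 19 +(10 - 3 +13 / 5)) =246867 / 693056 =0.36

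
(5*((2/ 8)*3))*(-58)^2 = 12615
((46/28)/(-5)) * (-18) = 207/35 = 5.91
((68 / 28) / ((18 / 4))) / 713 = 34 / 44919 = 0.00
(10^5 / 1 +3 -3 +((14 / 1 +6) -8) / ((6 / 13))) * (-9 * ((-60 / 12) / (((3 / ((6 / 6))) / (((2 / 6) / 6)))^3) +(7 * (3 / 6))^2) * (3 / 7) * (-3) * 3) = 10719058453 / 252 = 42535946.24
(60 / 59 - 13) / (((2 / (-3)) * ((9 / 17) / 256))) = 1538432 / 177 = 8691.71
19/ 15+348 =5239/ 15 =349.27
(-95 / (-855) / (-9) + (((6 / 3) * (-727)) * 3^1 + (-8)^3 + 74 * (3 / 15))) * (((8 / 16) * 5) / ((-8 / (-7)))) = -13775867 / 1296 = -10629.53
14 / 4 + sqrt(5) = sqrt(5) + 7 / 2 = 5.74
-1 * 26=-26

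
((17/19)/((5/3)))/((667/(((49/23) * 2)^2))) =489804/33520085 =0.01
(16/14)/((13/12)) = 96/91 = 1.05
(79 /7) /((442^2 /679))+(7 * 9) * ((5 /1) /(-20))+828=39673018 /48841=812.29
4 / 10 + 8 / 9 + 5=6.29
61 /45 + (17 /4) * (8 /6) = 7.02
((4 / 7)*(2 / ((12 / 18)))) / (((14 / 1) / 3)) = 18 / 49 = 0.37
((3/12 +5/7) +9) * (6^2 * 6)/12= 2511/14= 179.36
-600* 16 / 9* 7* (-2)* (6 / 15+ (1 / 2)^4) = 20720 / 3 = 6906.67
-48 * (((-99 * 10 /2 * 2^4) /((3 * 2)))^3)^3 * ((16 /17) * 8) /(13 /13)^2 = 74750927874450845073408000000000 /17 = 4397113404379461474906353000000.00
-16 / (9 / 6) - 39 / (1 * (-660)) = -7001 / 660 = -10.61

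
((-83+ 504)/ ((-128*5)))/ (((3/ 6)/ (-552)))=29049/ 40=726.22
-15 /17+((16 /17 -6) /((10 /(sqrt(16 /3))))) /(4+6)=-15 /17 -86*sqrt(3) /1275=-1.00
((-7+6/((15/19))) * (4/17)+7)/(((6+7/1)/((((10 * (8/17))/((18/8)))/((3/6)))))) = 77696/33813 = 2.30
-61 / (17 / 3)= -183 / 17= -10.76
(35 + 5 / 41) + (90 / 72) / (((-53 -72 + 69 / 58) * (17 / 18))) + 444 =2398027083 / 5005157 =479.11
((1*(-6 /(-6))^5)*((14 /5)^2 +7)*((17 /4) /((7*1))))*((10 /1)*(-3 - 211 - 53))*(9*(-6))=6495309 /5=1299061.80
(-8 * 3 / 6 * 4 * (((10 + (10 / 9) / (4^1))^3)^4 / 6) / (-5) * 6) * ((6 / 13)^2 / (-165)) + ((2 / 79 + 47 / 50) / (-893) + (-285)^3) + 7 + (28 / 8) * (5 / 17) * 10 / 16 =-1935246697377077986457670037797871 / 335827071674391336811200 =-5762628628.26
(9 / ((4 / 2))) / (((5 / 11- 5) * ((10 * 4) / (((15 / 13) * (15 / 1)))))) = -891 / 2080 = -0.43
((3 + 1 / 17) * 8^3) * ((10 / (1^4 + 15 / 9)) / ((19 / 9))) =898560 / 323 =2781.92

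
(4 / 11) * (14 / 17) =56 / 187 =0.30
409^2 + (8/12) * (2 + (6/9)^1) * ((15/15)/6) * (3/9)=13549769/81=167281.10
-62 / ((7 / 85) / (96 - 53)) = -226610 / 7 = -32372.86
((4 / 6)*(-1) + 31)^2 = 920.11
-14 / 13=-1.08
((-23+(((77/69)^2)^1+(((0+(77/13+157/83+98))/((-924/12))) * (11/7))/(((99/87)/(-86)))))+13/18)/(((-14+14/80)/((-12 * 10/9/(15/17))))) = 713839113716320/4593616946919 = 155.40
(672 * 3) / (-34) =-1008 / 17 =-59.29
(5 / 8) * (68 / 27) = 85 / 54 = 1.57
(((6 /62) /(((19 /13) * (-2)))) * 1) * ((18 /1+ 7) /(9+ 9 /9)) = -0.08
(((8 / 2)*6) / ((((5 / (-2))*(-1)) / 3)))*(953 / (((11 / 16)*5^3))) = 2195712 / 6875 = 319.38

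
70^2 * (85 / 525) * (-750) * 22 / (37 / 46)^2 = -27698440000 / 1369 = -20232607.74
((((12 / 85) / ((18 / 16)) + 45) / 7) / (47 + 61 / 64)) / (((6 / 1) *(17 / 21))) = 368224 / 13304115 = 0.03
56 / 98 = 4 / 7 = 0.57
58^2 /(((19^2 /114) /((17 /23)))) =343128 /437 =785.19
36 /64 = 9 /16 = 0.56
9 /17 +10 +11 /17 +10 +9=513 /17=30.18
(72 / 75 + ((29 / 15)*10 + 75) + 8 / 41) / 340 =293627 / 1045500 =0.28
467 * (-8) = -3736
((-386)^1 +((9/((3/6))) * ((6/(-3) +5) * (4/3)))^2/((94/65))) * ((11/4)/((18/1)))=826859/1692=488.69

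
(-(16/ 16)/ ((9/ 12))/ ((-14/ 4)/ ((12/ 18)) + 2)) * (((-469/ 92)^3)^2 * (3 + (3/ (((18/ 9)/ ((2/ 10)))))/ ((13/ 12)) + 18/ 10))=117065720241807491/ 3202312350848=36556.62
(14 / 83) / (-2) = -7 / 83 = -0.08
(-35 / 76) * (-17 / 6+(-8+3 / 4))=4235 / 912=4.64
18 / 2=9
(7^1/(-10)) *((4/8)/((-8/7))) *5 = 49/32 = 1.53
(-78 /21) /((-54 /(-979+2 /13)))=-12725 /189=-67.33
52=52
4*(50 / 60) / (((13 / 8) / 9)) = 240 / 13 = 18.46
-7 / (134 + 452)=-7 / 586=-0.01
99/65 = 1.52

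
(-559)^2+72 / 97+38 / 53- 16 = 1606390067 / 5141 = 312466.46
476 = 476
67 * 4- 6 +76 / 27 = 7150 / 27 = 264.81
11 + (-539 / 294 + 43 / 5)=17.77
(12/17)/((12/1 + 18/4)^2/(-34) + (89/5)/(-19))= -9120/115559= -0.08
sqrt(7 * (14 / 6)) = 7 * sqrt(3) / 3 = 4.04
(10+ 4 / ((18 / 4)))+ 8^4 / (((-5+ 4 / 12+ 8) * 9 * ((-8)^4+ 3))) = 10.92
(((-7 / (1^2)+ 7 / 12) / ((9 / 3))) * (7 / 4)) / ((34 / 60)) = -6.61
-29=-29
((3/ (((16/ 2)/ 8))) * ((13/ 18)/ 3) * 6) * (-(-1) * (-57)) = -247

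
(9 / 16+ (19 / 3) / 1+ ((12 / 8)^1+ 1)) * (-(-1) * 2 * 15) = 281.88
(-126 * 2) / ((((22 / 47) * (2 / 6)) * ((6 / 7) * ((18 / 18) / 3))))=-62181 / 11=-5652.82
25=25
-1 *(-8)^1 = 8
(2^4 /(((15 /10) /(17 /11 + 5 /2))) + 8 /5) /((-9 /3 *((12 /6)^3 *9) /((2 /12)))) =-923 /26730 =-0.03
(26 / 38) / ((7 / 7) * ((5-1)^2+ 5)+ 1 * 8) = 13 / 551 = 0.02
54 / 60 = 9 / 10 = 0.90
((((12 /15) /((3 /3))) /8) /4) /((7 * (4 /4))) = 0.00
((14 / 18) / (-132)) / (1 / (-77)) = 0.45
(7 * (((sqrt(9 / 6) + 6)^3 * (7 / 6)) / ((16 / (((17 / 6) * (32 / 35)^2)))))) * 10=9928 * sqrt(6) / 15 + 14688 / 5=4558.84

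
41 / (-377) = -41 / 377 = -0.11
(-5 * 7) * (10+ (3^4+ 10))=-3535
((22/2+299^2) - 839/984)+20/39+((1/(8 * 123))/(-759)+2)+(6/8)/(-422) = 183175146067943/2048626008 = 89413.66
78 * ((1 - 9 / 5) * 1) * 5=-312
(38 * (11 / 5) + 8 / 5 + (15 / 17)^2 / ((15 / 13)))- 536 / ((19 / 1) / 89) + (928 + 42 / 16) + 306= -260984397 / 219640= -1188.24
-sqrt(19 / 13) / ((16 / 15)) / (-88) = 15*sqrt(247) / 18304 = 0.01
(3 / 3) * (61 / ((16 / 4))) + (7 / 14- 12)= 15 / 4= 3.75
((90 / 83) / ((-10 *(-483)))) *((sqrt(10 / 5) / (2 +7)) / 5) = sqrt(2) / 200445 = 0.00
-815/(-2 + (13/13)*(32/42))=17115/26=658.27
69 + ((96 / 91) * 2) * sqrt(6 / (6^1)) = 6471 / 91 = 71.11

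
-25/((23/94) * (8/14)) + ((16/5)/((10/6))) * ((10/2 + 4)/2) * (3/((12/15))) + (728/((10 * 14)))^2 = -137269/1150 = -119.36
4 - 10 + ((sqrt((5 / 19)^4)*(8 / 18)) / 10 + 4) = -6488 / 3249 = -2.00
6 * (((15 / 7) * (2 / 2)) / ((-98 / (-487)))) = 21915 / 343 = 63.89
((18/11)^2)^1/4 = 81/121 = 0.67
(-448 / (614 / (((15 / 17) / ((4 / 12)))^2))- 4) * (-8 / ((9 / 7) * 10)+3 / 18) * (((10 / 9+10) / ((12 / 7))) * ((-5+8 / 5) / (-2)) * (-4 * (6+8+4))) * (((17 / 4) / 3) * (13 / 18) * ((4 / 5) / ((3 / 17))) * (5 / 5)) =-51280222084 / 3357045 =-15275.41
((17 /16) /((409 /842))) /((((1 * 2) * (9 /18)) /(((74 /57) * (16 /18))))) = 529618 /209817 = 2.52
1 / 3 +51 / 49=202 / 147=1.37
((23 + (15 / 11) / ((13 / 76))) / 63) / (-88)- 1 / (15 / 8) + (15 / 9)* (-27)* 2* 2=-715649057 / 3963960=-180.54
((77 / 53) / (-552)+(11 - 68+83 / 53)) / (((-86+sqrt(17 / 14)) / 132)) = 86.19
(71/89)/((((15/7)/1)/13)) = 6461/1335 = 4.84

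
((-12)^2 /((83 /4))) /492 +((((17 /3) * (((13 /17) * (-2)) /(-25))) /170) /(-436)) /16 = 2134611761 /151338216000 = 0.01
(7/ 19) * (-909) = -6363/ 19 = -334.89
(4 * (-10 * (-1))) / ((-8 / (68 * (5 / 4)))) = -425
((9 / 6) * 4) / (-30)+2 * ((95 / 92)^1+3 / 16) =2061 / 920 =2.24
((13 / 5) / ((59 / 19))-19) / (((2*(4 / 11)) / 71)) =-2092299 / 1180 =-1773.13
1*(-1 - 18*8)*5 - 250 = -975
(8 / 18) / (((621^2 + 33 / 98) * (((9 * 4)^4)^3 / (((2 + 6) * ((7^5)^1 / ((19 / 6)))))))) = 823543 / 79745199799383274011623424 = 0.00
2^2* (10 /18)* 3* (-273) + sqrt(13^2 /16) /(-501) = -3647293 /2004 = -1820.01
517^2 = 267289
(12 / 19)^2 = 144 / 361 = 0.40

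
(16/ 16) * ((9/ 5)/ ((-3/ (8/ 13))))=-24/ 65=-0.37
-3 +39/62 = -147/62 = -2.37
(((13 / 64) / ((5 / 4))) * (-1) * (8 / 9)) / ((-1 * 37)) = 13 / 3330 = 0.00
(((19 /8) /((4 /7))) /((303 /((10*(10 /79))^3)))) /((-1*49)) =-593750 /1045735719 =-0.00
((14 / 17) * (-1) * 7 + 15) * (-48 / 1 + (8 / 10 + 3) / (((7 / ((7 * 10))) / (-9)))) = -61230 / 17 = -3601.76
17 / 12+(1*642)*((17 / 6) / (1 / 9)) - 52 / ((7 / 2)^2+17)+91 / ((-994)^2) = 10398073279 / 635166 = 16370.64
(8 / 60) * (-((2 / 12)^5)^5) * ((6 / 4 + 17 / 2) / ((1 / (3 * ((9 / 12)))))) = -1 / 9476762676643233792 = -0.00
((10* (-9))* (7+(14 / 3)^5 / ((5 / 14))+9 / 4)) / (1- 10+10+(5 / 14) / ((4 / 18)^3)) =-1689133544 / 101439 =-16651.72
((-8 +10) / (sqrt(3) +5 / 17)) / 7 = -85 / 2947 +289 *sqrt(3) / 2947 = 0.14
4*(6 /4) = 6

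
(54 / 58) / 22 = 27 / 638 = 0.04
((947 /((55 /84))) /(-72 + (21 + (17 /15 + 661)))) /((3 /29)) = 2306892 /100837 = 22.88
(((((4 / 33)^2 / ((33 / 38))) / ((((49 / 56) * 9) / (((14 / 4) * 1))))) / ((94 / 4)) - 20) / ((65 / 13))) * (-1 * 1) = 304022156 / 76006755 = 4.00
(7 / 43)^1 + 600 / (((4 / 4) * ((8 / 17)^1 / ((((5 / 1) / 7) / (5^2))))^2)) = 40025 / 16856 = 2.37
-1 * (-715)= 715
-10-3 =-13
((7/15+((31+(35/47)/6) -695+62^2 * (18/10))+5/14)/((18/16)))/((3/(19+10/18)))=36249.61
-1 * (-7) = 7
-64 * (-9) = 576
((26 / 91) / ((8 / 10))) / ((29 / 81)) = 405 / 406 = 1.00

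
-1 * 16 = -16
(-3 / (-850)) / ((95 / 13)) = 39 / 80750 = 0.00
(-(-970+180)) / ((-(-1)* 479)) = 790 / 479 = 1.65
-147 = -147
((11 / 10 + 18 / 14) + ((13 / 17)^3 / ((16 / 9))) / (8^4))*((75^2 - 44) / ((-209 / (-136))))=150050128554923 / 17318174720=8664.32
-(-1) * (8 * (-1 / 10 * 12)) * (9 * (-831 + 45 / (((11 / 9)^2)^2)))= 70056.09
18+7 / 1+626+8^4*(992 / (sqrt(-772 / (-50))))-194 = 457+10158080*sqrt(386) / 193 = 1034522.32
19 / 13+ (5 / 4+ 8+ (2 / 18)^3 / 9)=3654529 / 341172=10.71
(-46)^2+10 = 2126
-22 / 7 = -3.14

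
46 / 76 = 23 / 38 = 0.61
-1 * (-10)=10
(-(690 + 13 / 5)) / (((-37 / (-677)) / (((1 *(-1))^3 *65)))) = 30477863 / 37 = 823726.03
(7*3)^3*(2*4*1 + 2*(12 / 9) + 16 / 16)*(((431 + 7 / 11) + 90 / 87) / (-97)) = -14912586990 / 30943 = -481937.34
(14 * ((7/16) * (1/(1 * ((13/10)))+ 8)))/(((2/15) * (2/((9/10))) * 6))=25137/832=30.21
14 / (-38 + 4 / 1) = -7 / 17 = -0.41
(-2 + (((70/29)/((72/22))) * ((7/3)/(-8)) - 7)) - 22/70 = -4178453/438480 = -9.53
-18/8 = -9/4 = -2.25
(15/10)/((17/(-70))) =-6.18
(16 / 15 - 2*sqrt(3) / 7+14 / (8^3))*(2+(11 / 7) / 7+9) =231055 / 18816 - 1100*sqrt(3) / 343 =6.73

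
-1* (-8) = 8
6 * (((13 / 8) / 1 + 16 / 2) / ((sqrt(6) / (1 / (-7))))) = -11 * sqrt(6) / 8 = -3.37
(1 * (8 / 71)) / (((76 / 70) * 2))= 70 / 1349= 0.05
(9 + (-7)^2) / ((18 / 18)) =58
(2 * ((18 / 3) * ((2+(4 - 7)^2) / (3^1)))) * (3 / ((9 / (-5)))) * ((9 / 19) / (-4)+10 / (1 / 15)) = -208835 / 19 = -10991.32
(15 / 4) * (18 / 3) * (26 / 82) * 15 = 8775 / 82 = 107.01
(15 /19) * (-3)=-45 /19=-2.37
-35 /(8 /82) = -1435 /4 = -358.75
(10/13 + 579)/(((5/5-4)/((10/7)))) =-75370/273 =-276.08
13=13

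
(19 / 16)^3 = 6859 / 4096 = 1.67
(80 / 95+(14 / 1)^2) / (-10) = -374 / 19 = -19.68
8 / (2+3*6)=2 / 5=0.40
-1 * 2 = -2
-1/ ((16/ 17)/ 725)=-12325/ 16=-770.31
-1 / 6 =-0.17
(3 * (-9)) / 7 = -27 / 7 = -3.86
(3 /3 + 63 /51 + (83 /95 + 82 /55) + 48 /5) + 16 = 536501 /17765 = 30.20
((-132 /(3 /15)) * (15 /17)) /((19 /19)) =-9900 /17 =-582.35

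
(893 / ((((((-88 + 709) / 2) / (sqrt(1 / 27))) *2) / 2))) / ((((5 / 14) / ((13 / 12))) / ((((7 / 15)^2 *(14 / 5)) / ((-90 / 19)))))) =-529590971 *sqrt(3) / 4244146875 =-0.22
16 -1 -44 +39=10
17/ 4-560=-2223/ 4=-555.75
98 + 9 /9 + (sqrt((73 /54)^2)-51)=2665 /54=49.35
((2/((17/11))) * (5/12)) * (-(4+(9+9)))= -605/51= -11.86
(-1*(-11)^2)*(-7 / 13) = 847 / 13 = 65.15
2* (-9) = -18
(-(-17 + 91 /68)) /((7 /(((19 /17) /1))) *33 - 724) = -20235 /668372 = -0.03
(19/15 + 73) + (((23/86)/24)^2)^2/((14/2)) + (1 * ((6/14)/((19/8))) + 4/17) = 74.68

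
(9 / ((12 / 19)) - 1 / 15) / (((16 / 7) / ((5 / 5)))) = 5957 / 960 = 6.21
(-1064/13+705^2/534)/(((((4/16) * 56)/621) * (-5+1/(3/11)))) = -3659645529/129584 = -28241.49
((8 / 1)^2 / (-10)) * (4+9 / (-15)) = -544 / 25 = -21.76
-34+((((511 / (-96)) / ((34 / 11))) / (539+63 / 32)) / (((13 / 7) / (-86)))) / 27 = -1504910179 / 44269173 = -33.99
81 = 81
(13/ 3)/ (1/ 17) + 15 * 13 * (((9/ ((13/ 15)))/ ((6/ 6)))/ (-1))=-5854/ 3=-1951.33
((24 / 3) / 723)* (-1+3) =16 / 723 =0.02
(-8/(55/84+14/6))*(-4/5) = 2688/1255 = 2.14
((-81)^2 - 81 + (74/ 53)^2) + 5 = 18221841/ 2809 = 6486.95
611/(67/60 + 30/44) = 403260/1187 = 339.73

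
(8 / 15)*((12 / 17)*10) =64 / 17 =3.76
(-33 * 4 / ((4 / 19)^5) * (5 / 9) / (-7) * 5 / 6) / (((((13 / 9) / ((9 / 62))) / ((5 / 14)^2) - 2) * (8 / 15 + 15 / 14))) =2298129384375 / 13279503872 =173.06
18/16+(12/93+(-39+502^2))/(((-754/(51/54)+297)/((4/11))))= -4222982849/23250744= -181.63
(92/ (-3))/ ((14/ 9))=-138/ 7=-19.71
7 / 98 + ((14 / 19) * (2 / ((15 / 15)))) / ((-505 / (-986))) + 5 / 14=222041 / 67165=3.31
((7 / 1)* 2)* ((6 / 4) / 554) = 21 / 554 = 0.04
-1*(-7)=7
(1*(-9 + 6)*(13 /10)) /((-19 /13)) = 507 /190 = 2.67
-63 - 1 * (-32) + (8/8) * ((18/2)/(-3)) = -34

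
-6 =-6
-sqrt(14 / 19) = -sqrt(266) / 19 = -0.86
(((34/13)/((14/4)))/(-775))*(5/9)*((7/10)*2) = -68/90675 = -0.00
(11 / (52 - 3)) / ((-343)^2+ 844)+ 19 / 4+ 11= 365787935 / 23224628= 15.75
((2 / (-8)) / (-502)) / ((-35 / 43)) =-43 / 70280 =-0.00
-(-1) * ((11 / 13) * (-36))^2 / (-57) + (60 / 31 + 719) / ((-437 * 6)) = -227396597 / 13736658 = -16.55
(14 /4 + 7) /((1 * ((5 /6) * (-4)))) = -3.15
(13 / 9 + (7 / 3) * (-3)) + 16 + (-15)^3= -30281 / 9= -3364.56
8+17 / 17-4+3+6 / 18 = 25 / 3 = 8.33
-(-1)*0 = 0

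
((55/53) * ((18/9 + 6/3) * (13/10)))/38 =0.14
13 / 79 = 0.16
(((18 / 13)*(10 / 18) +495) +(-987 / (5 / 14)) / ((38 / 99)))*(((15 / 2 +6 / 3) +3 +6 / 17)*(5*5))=-476077460 / 221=-2154196.65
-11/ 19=-0.58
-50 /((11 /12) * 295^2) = -0.00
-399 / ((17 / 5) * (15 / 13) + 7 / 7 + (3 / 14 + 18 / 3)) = -72618 / 2027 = -35.83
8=8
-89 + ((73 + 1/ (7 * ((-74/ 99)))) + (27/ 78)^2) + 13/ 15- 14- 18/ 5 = -86153489/ 2626260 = -32.80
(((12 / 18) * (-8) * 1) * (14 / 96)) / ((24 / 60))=-1.94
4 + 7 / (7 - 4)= 6.33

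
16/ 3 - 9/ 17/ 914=248581/ 46614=5.33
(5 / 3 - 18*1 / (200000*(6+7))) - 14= -48100027 / 3900000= -12.33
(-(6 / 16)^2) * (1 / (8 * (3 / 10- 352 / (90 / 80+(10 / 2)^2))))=855 / 640768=0.00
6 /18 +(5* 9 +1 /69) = 1043 /23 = 45.35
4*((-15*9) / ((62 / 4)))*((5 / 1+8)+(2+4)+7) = -28080 / 31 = -905.81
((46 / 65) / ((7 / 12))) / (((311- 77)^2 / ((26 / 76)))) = 23 / 3034395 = 0.00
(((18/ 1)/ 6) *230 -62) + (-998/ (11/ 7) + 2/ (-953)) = -74356/ 10483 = -7.09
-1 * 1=-1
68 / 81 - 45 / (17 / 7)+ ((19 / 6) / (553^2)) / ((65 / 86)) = -484197718012 / 27371434545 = -17.69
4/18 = 2/9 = 0.22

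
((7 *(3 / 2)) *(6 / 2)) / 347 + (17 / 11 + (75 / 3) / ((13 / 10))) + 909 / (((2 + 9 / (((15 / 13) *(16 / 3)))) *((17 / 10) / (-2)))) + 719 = 201424908829 / 467330578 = 431.01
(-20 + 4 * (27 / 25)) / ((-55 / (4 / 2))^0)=-15.68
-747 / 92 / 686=-747 / 63112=-0.01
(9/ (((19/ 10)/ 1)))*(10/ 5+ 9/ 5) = 18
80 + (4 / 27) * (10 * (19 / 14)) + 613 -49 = 122096 / 189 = 646.01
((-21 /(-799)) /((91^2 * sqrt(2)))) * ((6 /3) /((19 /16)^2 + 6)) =768 * sqrt(2) /1793076649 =0.00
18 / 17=1.06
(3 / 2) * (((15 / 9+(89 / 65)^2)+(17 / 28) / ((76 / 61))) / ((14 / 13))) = 108665639 / 19364800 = 5.61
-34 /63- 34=-2176 /63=-34.54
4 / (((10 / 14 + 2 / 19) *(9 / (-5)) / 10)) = -26600 / 981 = -27.12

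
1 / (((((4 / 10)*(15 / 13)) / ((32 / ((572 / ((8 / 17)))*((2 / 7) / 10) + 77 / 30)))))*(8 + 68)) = 455 / 18601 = 0.02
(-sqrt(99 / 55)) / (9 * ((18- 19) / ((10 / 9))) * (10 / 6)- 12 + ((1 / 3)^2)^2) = 486 * sqrt(5) / 20645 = 0.05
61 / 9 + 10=16.78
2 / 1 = 2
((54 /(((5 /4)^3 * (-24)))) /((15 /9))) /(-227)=432 /141875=0.00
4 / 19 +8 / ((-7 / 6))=-884 / 133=-6.65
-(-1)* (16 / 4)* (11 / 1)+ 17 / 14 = 633 / 14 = 45.21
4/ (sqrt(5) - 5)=-1 - sqrt(5)/ 5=-1.45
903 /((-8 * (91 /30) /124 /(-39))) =179955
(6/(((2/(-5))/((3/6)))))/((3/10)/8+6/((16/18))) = -200/181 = -1.10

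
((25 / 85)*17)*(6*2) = 60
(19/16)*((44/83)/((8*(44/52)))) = 247/2656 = 0.09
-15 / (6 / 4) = -10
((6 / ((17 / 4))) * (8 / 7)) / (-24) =-8 / 119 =-0.07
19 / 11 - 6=-47 / 11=-4.27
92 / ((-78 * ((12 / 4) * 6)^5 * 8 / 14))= -161 / 147386304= -0.00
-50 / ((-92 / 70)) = 38.04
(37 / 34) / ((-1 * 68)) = -37 / 2312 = -0.02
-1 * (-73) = 73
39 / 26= 3 / 2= 1.50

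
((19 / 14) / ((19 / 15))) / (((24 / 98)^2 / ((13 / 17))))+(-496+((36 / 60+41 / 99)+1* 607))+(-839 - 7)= -193969037 / 269280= -720.32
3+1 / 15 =46 / 15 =3.07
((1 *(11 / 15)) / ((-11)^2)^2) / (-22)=-1 / 439230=-0.00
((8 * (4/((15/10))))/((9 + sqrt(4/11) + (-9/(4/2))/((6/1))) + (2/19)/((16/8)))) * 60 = 675220480/4356667 - 14786560 * sqrt(11)/4356667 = 143.73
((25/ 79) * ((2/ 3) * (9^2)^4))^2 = 514727830236622500/ 6241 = 82475217150556.40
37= 37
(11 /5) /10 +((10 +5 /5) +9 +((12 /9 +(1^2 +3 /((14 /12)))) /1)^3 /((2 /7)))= 14327864 /33075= 433.19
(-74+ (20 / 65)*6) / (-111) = 938 / 1443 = 0.65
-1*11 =-11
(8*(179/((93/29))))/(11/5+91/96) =6644480/46841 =141.85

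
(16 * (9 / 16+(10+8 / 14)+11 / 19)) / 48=24925 / 6384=3.90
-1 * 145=-145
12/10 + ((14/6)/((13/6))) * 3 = 288/65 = 4.43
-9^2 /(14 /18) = -729 /7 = -104.14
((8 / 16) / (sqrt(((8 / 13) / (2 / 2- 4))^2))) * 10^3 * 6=14625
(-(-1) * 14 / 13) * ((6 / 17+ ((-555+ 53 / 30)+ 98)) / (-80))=1623923 / 265200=6.12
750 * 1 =750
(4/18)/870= 1/3915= 0.00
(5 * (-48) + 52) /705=-4 /15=-0.27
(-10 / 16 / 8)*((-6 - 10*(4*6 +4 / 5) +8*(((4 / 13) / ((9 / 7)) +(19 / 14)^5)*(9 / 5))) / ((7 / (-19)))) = -39.07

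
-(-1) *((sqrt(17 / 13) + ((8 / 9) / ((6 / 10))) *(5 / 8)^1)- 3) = -56 / 27 + sqrt(221) / 13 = -0.93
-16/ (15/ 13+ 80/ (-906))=-94224/ 6275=-15.02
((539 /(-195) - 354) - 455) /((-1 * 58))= 14.00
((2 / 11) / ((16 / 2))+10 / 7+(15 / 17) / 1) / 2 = 1.17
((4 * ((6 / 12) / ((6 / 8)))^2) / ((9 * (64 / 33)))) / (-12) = -11 / 1296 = -0.01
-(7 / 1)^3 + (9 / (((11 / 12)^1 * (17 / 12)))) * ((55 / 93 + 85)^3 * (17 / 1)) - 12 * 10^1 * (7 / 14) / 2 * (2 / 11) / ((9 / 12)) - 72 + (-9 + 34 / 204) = 145254353124677 / 1966206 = 73875450.04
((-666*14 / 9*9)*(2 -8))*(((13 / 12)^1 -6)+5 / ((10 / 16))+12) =843822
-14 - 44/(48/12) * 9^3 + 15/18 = -48193/6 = -8032.17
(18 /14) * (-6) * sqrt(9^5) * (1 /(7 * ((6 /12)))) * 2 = -52488 /49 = -1071.18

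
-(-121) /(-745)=-121 /745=-0.16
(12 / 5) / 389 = 12 / 1945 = 0.01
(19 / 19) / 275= 1 / 275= 0.00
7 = 7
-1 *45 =-45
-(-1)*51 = 51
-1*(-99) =99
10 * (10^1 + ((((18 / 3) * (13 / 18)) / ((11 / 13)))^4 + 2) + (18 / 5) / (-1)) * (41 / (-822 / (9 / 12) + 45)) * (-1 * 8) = 2708271260272 / 1246402971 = 2172.87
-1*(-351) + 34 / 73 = 351.47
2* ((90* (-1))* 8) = -1440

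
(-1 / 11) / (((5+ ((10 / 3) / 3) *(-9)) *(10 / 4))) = 2 / 275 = 0.01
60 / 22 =30 / 11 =2.73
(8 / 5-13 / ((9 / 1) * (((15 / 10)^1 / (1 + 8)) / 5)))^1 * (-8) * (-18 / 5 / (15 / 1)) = -10016 / 125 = -80.13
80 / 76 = 20 / 19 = 1.05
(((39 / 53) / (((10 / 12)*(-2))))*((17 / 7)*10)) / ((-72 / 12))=663 / 371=1.79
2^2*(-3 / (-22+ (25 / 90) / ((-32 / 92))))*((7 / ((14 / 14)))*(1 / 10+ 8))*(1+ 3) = 279936 / 2345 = 119.38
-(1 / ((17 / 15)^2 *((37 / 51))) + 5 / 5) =-1304 / 629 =-2.07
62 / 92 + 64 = 2975 / 46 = 64.67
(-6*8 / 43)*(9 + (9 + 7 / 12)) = -892 / 43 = -20.74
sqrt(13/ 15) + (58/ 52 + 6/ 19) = sqrt(195)/ 15 + 707/ 494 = 2.36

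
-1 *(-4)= 4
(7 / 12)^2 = 49 / 144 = 0.34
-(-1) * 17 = 17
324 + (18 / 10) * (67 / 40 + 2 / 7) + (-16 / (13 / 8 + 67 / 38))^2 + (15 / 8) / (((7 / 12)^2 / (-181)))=-67321203109 / 103968200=-647.52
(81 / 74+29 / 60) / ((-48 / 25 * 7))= -17515 / 149184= -0.12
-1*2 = -2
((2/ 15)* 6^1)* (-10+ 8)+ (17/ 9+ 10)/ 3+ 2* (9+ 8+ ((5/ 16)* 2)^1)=20311/ 540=37.61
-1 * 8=-8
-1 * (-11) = 11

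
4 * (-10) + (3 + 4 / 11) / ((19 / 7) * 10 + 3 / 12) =-336444 / 8437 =-39.88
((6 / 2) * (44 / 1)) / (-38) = -66 / 19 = -3.47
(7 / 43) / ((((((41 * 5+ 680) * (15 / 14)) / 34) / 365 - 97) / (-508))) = 123563888 / 144819743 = 0.85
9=9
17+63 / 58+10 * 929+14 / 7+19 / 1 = 9329.09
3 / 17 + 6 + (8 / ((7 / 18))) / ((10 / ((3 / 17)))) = 3891 / 595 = 6.54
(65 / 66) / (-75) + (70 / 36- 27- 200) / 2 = -24759 / 220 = -112.54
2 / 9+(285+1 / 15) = 12838 / 45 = 285.29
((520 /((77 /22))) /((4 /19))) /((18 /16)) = 39520 /63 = 627.30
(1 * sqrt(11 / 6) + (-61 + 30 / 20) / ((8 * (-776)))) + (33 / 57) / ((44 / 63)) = 197813 / 235904 + sqrt(66) / 6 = 2.19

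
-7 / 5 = -1.40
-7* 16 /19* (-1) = 112 /19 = 5.89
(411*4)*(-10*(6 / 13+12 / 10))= -27315.69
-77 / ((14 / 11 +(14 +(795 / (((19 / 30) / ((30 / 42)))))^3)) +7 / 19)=-1992683539 / 18653823264152387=-0.00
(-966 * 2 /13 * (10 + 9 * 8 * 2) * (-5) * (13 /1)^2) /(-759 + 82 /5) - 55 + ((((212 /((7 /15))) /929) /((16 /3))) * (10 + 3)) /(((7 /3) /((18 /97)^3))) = -4025820177912895585 /154259509481329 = -26097.71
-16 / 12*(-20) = 26.67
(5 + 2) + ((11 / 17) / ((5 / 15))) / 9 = 368 / 51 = 7.22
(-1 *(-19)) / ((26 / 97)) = 1843 / 26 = 70.88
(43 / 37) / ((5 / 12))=516 / 185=2.79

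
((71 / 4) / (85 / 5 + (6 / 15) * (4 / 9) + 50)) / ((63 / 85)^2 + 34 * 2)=0.00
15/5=3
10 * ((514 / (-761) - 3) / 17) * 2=-55940 / 12937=-4.32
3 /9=1 /3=0.33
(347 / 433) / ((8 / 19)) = 6593 / 3464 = 1.90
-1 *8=-8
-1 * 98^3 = -941192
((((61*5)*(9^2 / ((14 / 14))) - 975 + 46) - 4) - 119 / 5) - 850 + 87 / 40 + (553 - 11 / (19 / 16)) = 3563505 / 152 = 23444.11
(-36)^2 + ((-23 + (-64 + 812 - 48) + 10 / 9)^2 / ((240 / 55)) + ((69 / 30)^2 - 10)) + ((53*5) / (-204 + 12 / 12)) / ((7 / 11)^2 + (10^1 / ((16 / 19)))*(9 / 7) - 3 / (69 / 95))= 60098068723263571 / 563402012400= 106669.96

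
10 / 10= 1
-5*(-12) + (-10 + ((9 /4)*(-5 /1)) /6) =385 /8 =48.12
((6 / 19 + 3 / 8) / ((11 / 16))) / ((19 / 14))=2940 / 3971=0.74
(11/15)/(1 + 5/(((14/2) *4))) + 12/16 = 247/180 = 1.37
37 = 37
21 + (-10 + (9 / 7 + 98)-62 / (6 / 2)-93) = -3.38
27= 27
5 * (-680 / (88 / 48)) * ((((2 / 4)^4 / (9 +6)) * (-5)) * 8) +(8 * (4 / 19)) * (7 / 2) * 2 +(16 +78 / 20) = 712231 / 2090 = 340.78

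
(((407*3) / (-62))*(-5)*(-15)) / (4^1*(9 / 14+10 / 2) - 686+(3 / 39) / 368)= 1533331800 / 688723559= 2.23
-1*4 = -4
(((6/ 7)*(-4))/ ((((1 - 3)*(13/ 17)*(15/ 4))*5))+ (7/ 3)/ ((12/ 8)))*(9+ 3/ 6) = 325831/ 20475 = 15.91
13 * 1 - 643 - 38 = -668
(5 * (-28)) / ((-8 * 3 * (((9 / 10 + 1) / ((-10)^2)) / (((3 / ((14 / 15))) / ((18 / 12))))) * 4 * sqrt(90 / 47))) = 625 * sqrt(470) / 114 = 118.86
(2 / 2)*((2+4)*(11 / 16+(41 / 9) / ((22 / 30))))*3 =10929 / 88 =124.19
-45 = -45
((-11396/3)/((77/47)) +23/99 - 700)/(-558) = 298825/55242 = 5.41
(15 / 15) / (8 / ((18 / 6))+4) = 0.15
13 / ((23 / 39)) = 507 / 23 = 22.04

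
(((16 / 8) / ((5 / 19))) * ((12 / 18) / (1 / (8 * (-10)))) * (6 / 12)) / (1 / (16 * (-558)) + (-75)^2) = -1809408 / 50219999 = -0.04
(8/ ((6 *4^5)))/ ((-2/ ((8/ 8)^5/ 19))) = -1/ 29184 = -0.00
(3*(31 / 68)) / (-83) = -93 / 5644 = -0.02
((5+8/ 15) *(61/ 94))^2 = 25633969/ 1988100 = 12.89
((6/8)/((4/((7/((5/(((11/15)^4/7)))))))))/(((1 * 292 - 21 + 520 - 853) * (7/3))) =-0.00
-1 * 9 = -9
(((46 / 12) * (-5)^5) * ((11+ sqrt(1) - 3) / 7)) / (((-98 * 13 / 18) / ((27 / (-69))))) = -759375 / 8918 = -85.15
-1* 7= -7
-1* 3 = -3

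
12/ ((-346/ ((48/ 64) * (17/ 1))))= -153/ 346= -0.44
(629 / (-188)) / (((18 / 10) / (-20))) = 15725 / 423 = 37.17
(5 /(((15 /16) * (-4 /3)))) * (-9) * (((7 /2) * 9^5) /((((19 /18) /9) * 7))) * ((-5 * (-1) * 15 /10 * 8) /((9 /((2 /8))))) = 286978140 /19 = 15104112.63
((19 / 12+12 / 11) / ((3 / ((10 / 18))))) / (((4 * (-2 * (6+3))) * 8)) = -1765 / 2052864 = -0.00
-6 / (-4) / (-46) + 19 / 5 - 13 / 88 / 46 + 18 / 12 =106547 / 20240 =5.26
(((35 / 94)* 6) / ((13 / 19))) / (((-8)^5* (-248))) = 1995 / 4965269504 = 0.00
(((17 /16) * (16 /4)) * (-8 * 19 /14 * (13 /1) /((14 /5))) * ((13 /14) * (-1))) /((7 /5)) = 1364675 /9604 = 142.09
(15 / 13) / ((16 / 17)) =255 / 208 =1.23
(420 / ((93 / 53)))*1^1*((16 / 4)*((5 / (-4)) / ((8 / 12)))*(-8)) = 445200 / 31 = 14361.29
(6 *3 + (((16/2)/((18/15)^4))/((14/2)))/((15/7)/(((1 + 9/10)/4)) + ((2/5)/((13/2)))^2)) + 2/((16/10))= 7962205543/411014736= 19.37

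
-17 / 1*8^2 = -1088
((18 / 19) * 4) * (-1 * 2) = -144 / 19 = -7.58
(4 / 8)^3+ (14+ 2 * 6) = 209 / 8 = 26.12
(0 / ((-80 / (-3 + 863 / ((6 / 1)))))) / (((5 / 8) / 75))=0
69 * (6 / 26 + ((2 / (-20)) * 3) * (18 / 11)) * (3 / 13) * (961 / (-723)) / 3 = 4111158 / 2240095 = 1.84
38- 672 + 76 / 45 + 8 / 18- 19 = -9763 / 15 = -650.87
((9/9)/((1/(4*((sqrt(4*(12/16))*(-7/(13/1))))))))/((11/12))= -336*sqrt(3)/143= -4.07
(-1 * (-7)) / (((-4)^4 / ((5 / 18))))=35 / 4608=0.01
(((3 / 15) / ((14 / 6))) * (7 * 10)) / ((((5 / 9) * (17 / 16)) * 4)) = 216 / 85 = 2.54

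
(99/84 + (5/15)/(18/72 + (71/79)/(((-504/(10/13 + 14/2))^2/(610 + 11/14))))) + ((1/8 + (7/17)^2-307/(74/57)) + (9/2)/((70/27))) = -12567872879702106069/54081428284257080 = -232.39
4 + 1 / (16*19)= 1217 / 304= 4.00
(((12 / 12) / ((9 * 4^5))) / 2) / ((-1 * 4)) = -1 / 73728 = -0.00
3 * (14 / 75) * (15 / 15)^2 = 14 / 25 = 0.56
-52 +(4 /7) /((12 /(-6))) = -366 /7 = -52.29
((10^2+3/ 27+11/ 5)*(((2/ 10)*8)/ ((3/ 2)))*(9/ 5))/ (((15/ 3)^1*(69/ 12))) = 294656/ 43125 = 6.83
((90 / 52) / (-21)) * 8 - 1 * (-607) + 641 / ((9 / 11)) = 1138234 / 819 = 1389.79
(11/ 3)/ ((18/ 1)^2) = 11/ 972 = 0.01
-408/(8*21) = -17/7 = -2.43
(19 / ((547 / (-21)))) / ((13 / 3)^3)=-10773 / 1201759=-0.01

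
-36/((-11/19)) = 684/11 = 62.18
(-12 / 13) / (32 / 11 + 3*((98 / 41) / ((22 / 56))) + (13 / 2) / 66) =-64944 / 1495793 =-0.04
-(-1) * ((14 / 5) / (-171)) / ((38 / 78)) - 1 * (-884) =4786678 / 5415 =883.97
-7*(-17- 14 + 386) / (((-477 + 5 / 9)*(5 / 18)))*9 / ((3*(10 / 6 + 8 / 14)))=2536191 / 100768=25.17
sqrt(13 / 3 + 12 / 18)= sqrt(5)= 2.24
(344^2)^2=14003408896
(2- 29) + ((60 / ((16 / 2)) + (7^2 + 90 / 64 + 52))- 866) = -25059 / 32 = -783.09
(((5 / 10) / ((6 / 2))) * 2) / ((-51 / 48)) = -16 / 51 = -0.31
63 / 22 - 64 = -1345 / 22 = -61.14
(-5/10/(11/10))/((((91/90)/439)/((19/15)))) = -250230/1001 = -249.98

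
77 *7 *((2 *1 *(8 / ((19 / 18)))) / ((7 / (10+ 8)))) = 399168 / 19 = 21008.84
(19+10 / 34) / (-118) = -0.16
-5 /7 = -0.71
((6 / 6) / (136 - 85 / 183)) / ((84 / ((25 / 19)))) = 1525 / 13195196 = 0.00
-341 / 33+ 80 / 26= -283 / 39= -7.26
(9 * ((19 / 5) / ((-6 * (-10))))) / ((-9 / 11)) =-209 / 300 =-0.70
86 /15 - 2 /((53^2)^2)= 678581336 /118357215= 5.73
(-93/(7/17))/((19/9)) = -14229/133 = -106.98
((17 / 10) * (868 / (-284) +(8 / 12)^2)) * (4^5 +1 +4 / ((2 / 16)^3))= -87190229 / 6390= -13644.79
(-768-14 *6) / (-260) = 213 / 65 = 3.28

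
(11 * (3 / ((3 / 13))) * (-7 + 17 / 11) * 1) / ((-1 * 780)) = 1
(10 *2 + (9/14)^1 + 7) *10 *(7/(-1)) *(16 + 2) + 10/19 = -661760/19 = -34829.47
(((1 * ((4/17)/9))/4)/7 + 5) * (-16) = -85696/1071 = -80.01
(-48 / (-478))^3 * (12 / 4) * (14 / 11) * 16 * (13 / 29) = 120766464 / 4354962161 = 0.03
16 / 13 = 1.23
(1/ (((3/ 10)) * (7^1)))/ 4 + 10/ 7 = 65/ 42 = 1.55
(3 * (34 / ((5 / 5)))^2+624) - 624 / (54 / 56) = 31004 / 9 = 3444.89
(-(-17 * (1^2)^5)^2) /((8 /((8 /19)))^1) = -289 /19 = -15.21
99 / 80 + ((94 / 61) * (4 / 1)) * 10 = 306839 / 4880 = 62.88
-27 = -27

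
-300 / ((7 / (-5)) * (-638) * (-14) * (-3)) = -125 / 15631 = -0.01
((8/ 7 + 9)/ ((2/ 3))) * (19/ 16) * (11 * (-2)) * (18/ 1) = -400653/ 56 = -7154.52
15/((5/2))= 6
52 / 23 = 2.26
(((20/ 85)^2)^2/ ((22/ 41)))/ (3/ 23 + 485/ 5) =60352/ 1026222527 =0.00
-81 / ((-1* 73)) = 81 / 73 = 1.11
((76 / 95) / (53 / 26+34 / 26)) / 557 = 104 / 242295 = 0.00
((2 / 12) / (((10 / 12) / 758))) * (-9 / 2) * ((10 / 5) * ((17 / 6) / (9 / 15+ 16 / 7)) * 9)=-1217727 / 101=-12056.70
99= 99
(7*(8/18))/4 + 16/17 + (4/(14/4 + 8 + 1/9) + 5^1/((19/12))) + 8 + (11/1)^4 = 468598036/31977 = 14654.22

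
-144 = -144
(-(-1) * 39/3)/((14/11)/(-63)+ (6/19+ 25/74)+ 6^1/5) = 9047610/1276009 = 7.09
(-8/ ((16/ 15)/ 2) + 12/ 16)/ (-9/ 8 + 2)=-114/ 7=-16.29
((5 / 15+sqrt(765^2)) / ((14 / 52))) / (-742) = -4264 / 1113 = -3.83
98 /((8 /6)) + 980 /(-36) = 833 /18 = 46.28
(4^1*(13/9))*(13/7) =676/63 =10.73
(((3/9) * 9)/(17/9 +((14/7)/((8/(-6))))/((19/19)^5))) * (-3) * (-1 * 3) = 486/7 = 69.43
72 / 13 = 5.54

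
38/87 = 0.44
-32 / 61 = -0.52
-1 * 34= -34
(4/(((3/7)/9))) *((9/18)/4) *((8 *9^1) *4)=3024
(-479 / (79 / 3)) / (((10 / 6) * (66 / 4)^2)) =-1916 / 47795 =-0.04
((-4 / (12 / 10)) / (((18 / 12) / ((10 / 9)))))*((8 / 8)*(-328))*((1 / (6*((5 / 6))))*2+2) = 52480 / 27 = 1943.70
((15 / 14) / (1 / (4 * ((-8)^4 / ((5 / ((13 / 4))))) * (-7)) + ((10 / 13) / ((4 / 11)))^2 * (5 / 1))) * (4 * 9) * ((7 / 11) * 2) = 19382272 / 8833891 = 2.19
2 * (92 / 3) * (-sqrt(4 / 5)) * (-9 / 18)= 184 * sqrt(5) / 15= 27.43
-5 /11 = -0.45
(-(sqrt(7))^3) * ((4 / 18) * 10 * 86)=-3539.43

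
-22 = -22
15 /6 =5 /2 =2.50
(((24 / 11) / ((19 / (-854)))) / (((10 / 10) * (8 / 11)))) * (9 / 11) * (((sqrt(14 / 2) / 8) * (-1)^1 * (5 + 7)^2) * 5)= 2075220 * sqrt(7) / 209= 26270.41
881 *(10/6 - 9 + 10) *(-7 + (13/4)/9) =-421118/27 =-15596.96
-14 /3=-4.67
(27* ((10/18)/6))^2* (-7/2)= -175/8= -21.88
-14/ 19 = -0.74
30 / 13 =2.31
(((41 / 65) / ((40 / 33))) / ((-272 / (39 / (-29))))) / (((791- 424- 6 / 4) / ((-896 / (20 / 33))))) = -937629 / 90095750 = -0.01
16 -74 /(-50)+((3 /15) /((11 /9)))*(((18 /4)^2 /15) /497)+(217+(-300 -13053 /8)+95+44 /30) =-5250543611 /3280200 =-1600.68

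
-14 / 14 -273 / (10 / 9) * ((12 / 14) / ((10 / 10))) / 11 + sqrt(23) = -1108 / 55 + sqrt(23) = -15.35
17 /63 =0.27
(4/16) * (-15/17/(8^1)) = -15/544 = -0.03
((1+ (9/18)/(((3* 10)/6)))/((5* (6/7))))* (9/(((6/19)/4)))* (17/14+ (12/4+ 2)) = 18183/100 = 181.83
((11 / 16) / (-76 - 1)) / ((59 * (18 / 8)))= -0.00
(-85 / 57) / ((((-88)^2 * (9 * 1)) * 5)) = -17 / 3972672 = -0.00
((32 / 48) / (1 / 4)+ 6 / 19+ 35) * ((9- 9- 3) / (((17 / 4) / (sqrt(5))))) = -8660 * sqrt(5) / 323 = -59.95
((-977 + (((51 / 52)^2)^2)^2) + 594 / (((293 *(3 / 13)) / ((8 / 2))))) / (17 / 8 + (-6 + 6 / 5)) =73698019882120637735 / 209501993648709632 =351.78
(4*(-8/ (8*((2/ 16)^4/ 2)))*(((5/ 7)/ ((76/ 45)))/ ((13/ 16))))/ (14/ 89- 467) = 2624716800/ 71838221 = 36.54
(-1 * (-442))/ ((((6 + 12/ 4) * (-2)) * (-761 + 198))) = 221/ 5067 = 0.04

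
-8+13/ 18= -131/ 18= -7.28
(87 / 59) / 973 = 87 / 57407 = 0.00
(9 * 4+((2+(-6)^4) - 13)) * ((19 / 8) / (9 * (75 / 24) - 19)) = 25099 / 73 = 343.82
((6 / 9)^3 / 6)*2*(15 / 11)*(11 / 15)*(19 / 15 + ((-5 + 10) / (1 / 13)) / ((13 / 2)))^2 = 12.54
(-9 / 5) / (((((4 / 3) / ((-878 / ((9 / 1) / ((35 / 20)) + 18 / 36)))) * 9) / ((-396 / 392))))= -130383 / 5530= -23.58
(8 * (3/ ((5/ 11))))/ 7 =264/ 35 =7.54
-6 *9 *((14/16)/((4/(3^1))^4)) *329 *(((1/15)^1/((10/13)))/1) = -21825531/51200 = -426.28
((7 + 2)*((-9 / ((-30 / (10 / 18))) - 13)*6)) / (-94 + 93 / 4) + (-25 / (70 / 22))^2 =991903 / 13867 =71.53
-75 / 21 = -25 / 7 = -3.57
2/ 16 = 1/ 8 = 0.12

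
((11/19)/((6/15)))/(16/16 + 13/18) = 0.84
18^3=5832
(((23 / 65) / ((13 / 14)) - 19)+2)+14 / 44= -303031 / 18590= -16.30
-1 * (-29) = 29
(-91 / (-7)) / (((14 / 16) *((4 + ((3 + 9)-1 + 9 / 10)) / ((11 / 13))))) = 880 / 1113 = 0.79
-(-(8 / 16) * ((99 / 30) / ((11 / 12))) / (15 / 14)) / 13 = 42 / 325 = 0.13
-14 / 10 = -1.40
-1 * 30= -30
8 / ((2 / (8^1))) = 32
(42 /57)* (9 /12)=21 /38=0.55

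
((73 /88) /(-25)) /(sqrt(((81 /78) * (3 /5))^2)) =-949 /17820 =-0.05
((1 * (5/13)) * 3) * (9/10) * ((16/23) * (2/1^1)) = 432/299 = 1.44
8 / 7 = 1.14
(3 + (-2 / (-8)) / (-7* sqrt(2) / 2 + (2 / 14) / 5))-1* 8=-600265 / 120046-8575* sqrt(2) / 240092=-5.05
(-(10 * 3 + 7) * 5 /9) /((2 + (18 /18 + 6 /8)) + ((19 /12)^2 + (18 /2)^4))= -592 /189137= -0.00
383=383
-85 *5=-425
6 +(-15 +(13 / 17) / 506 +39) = 258073 / 8602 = 30.00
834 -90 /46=832.04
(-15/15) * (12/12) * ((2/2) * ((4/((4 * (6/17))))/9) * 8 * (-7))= 476/27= 17.63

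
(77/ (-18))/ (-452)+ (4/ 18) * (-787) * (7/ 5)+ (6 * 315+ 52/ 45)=7441369/ 4520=1646.32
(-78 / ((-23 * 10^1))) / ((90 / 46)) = 13 / 75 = 0.17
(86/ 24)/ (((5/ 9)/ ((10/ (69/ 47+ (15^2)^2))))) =2021/ 1586296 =0.00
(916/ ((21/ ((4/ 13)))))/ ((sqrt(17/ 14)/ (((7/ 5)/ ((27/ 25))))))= 18320 *sqrt(238)/ 17901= 15.79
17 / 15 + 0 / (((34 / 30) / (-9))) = 17 / 15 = 1.13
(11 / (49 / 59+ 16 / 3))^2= 3790809 / 1190281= 3.18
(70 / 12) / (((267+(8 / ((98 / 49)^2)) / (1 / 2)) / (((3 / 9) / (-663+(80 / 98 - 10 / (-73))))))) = -0.00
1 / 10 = 0.10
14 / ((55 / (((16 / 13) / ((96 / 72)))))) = 168 / 715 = 0.23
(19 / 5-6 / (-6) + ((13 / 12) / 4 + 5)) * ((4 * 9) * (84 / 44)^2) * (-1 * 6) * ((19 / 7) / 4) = -5379.82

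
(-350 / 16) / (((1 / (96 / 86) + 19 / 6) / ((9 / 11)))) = -630 / 143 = -4.41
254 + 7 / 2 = 515 / 2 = 257.50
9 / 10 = 0.90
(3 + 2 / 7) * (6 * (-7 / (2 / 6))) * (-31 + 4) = 11178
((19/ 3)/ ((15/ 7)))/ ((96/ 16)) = 133/ 270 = 0.49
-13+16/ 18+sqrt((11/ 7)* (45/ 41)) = -109/ 9+3* sqrt(15785)/ 287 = -10.80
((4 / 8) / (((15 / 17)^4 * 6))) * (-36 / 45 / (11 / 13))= -1085773 / 8353125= -0.13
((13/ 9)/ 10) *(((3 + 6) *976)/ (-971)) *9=-57096/ 4855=-11.76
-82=-82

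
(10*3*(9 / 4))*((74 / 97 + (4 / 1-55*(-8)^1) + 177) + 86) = 9268155 / 194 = 47773.99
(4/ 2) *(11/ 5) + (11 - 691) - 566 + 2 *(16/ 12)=-1238.93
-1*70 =-70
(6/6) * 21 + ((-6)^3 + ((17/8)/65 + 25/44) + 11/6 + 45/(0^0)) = -2532229/17160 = -147.57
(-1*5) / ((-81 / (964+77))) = 1735 / 27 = 64.26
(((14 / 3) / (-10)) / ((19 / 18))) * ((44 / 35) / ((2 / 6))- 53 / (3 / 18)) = 65988 / 475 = 138.92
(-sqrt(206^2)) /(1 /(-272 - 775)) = 215682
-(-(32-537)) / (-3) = 505 / 3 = 168.33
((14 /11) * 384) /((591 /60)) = 107520 /2167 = 49.62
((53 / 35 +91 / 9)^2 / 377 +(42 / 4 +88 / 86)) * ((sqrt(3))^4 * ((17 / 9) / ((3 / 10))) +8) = 3707770249223 / 4825609425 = 768.35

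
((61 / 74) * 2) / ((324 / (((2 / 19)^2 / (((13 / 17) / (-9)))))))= -1037 / 1562769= -0.00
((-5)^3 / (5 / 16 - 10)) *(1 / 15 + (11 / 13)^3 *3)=4967360 / 204321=24.31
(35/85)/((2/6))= 21/17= 1.24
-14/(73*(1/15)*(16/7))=-735/584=-1.26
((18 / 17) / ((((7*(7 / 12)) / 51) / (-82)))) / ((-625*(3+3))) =8856 / 30625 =0.29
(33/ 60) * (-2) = -11/ 10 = -1.10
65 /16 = 4.06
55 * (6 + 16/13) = 5170/13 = 397.69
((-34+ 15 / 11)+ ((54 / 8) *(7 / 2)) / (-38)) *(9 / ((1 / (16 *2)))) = -2001870 / 209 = -9578.33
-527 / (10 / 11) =-5797 / 10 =-579.70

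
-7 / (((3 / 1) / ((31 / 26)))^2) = -6727 / 6084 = -1.11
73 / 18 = 4.06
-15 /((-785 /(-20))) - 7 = -1159 /157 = -7.38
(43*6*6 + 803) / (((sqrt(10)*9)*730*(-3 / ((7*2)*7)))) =-115199*sqrt(10) / 98550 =-3.70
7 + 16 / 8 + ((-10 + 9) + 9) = 17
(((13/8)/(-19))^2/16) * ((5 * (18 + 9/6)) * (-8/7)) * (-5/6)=54925/1293824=0.04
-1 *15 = -15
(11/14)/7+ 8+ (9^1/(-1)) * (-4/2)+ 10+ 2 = 3735/98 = 38.11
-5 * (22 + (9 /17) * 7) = -2185 /17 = -128.53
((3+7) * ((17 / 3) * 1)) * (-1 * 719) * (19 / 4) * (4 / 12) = -64510.28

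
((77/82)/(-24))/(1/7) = -539/1968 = -0.27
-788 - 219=-1007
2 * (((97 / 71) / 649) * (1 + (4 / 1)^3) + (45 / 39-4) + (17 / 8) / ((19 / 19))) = -2800205 / 2396108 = -1.17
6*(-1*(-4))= 24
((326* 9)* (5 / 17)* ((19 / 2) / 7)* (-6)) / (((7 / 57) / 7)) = -47662830 / 119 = -400527.98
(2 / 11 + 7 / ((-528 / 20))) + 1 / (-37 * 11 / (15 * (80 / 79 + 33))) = -515813 / 385836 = -1.34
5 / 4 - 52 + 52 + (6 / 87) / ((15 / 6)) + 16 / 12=4543 / 1740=2.61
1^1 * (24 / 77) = 0.31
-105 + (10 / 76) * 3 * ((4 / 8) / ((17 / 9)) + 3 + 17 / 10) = -33282 / 323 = -103.04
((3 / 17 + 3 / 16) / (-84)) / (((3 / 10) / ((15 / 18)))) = -275 / 22848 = -0.01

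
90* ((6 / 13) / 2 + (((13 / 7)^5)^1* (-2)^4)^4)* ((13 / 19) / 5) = 291449177596746391233046434678 / 1516053059654628019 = 192242069458.40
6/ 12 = 1/ 2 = 0.50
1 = 1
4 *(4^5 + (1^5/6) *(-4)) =12280/3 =4093.33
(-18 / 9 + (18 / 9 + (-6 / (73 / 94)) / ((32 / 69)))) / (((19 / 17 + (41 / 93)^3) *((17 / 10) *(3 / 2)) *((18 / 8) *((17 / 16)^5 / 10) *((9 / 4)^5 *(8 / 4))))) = -43223572419706880 / 279743896517200281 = -0.15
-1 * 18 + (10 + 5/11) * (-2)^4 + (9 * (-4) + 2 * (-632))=-12658/11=-1150.73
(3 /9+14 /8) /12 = 25 /144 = 0.17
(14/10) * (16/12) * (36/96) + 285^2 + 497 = 817227/10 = 81722.70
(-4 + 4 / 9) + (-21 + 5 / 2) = -397 / 18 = -22.06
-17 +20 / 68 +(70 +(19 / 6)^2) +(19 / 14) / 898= 60901793 / 961758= 63.32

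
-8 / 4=-2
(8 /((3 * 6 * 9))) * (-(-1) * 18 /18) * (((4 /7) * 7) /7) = 16 /567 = 0.03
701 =701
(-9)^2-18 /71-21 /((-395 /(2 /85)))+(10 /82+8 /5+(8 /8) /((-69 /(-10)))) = 557139778208 /6743840925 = 82.61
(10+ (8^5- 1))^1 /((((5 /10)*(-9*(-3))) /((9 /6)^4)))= 98331 /8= 12291.38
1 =1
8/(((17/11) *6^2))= 22/153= 0.14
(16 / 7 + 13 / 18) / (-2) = -379 / 252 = -1.50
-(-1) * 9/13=9/13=0.69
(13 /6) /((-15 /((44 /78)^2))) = -242 /5265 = -0.05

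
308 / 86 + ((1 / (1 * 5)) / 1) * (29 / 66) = 52067 / 14190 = 3.67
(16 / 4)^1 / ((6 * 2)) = 1 / 3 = 0.33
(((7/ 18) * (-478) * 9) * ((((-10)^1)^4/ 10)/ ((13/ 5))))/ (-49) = 1195000/ 91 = 13131.87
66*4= 264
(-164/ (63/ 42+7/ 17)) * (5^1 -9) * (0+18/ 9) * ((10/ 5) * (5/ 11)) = 89216/ 143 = 623.89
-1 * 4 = -4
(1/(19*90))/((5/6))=0.00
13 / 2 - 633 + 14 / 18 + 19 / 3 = -11149 / 18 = -619.39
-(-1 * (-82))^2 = -6724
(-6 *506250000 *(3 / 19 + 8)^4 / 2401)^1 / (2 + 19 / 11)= -19285715882812500000 / 12828929561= -1503298914.47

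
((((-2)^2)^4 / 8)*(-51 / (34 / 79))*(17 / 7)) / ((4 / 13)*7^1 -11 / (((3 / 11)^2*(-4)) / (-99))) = 1117376 / 443849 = 2.52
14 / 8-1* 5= -3.25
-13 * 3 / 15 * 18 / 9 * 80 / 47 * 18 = -7488 / 47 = -159.32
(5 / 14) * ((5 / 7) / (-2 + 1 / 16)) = -200 / 1519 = -0.13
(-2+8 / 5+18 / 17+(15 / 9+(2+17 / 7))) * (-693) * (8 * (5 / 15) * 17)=-1060928 / 5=-212185.60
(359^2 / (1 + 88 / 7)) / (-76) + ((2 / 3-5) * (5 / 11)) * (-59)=-2082811 / 238260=-8.74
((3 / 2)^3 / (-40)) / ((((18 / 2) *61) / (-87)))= 261 / 19520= 0.01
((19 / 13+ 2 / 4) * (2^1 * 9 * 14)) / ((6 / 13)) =1071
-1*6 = -6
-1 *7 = -7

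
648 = 648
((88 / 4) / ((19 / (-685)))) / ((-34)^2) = -7535 / 10982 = -0.69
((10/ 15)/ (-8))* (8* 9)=-6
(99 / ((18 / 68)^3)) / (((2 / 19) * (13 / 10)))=39005.39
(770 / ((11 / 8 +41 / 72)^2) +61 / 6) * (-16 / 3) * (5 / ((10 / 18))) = -359224 / 35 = -10263.54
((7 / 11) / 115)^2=49 / 1600225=0.00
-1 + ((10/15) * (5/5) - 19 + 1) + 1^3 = -52/3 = -17.33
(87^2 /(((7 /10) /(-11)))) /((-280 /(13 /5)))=1104.46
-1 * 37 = -37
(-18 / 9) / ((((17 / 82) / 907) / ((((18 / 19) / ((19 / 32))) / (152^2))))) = -1338732 / 2215457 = -0.60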